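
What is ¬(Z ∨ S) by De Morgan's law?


De Morgan's law: ¬(P ∨ Q) ≡ ¬P ∧ ¬Q
¬(Z ∨ S) = ¬Z ∧ ¬S

¬Z ∧ ¬S


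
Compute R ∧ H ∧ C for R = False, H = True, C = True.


R = False, H = True, C = True
Step 1: R ∧ H = False AND True = False
Step 2: (False) ∧ C = (False) AND True = False
AND is true only when ALL operands are true.

False


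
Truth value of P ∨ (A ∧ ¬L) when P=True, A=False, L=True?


P = True, A = False, L = True
Expression: P ∨ (A ∧ ¬L)
Step 1: ¬L = NOT True = False
Step 2: A ∧ ¬L = False AND False = False
Step 3: P ∨ (False) = True OR False = True

True


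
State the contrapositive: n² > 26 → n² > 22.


Original: If n² > 26, then n² > 22
Contrapositive: If ¬Q, then ¬P
Negate Q: not (n² > 22)
Negate P: not (n² > 26)

If not (n² > 22), then not (n² > 26).


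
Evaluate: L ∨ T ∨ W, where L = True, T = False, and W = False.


L = True, T = False, W = False
Step 1: L ∨ T = True OR False = True
Step 2: True ∨ W = True OR False = True
OR is true when at least one operand is true.

True


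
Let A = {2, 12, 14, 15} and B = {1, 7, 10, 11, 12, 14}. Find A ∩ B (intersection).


A = {2, 12, 14, 15}
B = {1, 7, 10, 11, 12, 14}
Operation: intersection
Elements in both: 12, 14

{12, 14}


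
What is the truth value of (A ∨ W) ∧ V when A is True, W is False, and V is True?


A = True, W = False, V = True
Step 1: A ∨ W = True OR False = True
Step 2: True ∧ V = True AND True = True
OR is true when at least one operand is true; AND requires both.

True


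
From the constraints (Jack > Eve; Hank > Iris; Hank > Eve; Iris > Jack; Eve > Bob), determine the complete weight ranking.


Constraints: Jack > Eve; Hank > Iris; Hank > Eve; Iris > Jack; Eve > Bob
Method: at each step, the next-highest is the one remaining person who never appears on the smaller side of a constraint between remaining people.
  Step 1: remaining {Eve, Bob, Iris, Jack, Hank}; on the smaller side: {Eve, Bob, Iris, Jack} → Hank is next (Hank > Iris; Hank > Eve).
  Step 2: remaining {Eve, Bob, Iris, Jack}; on the smaller side: {Eve, Bob, Jack} → Iris is next (Iris > Jack).
  Step 3: remaining {Eve, Bob, Jack}; on the smaller side: {Eve, Bob} → Jack is next (Jack > Eve).
  Step 4: remaining {Eve, Bob}; on the smaller side: {Bob} → Eve is next (Eve > Bob).
  Step 5: only Bob remains → lowest.
Final ranking (highest to lowest):

Hank > Iris > Jack > Eve > Bob


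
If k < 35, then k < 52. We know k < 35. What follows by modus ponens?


Modus ponens: P → Q, P ⊢ Q
P: k < 35
Q: k < 52
We have P → Q and P is true.
By modus ponens, Q must be true.

k < 52


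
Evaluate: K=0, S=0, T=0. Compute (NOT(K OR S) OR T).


K OR S = 0
NOT(0) = 1
1 OR 0 = 1

1


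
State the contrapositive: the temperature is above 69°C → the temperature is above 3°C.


Original: If the temperature is above 69°C, then the temperature is above 3°C
Contrapositive: If ¬Q, then ¬P
Negate Q: not (the temperature is above 3°C)
Negate P: not (the temperature is above 69°C)

If not (the temperature is above 3°C), then not (the temperature is above 69°C).


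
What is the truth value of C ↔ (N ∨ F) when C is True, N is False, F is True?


C = True, N = False, F = True
Step 1: N ∨ F = False OR True = True
Step 2: C ↔ (True): true when both sides have same truth value.
Result: True ↔ True = True

True


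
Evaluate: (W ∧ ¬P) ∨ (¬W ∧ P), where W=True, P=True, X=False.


W = True, P = True, X = False
Expression: (W ∧ ¬P) ∨ (¬W ∧ P)
Step 1: ¬P = NOT True = False
Step 2: W ∧ ¬P = True AND False = False
Step 3: ¬W = NOT True = False
Step 4: ¬W ∧ P = False AND True = False
Step 5: (False) ∨ (False) = False OR False = False

False


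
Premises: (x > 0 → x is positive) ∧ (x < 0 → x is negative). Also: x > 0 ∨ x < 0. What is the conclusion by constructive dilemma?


Constructive dilemma: (P → Q) ∧ (R → S), P ∨ R ⊢ Q ∨ S
Premise 1: x > 0 → x is positive
Premise 2: x < 0 → x is negative
Premise 3: x > 0 ∨ x < 0
Case 1: Assuming x > 0, then by Premise 1, x is positive.
Case 2: Assuming x < 0, then by Premise 2, x is negative.
Since one of x > 0 or x < 0 must hold, we get x is positive or x is negative.

x is positive or x is negative.


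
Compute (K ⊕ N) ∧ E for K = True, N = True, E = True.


K = True, N = True, E = True
Step 1: K ⊕ N = True XOR True = False
Step 2: False ∧ E = False AND True = False
XOR true when exactly one of K,N is true; then AND with E.

False


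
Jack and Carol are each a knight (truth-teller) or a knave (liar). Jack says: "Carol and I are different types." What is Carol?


Jack says: "Carol and I are different types."
Case 1: Jack is a Knight (truth-teller)
  Statement is true → they ARE different → Carol is a Knave
Case 2: Jack is a Knave (liar)
  Statement is false → they are NOT different → Carol is a Knave
In both cases, Carol is a Knave.

Knave


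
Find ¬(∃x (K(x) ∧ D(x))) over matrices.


Original: ∃x (K(x) ∧ D(x))
Rule: ¬∀→∃, ¬∃→∀, negate predicate.
Negation: ∀x (¬K(x) ∨ ¬D(x))

∀x (¬K(x) ∨ ¬D(x))


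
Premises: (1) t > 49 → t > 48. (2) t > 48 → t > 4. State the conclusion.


Hypothetical syllogism: P → Q, Q → R ⊢ P → R
Premise 1: t > 49 → t > 48
Premise 2: t > 48 → t > 4
Chain the implications: the middle term (t > 48) links the two.
Conclusion: If t > 49, then t > 4.

If t > 49, then t > 4.


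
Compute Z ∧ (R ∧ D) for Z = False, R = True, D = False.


Z = False, R = True, D = False
Step 1: R ∧ D = True AND False = False
Step 2: Z ∧ False = False AND False = False
AND is true only when ALL operands are true.

False


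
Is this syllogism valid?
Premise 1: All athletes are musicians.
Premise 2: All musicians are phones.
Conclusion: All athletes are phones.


Premise 1: All athletes are musicians.
Premise 2: All musicians are phones.
Conclusion: All athletes are phones.
Barbara syllogism (AAA-1): All A are B, All B are C → All A are C.
Middle term (musicians) distributed in premise 2.

Valid


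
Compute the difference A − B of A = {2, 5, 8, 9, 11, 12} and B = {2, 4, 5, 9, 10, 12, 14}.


A = {2, 5, 8, 9, 11, 12}
B = {2, 4, 5, 9, 10, 12, 14}
Operation: difference A − B
In A but not B: 8, 11

{8, 11}


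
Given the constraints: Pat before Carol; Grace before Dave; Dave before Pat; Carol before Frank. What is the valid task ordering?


Constraints: Pat before Carol; Grace before Dave; Dave before Pat; Carol before Frank
Method: repeatedly schedule the remaining task that has no remaining task required before it.
  Step 1: remaining {Pat, Frank, Grace, Carol, Dave}; every task except Grace still has a predecessor pending → schedule Grace.
  Step 2: remaining {Pat, Frank, Carol, Dave}; every task except Dave still has a predecessor pending → schedule Dave.
  Step 3: remaining {Pat, Frank, Carol}; every task except Pat still has a predecessor pending → schedule Pat.
  Step 4: remaining {Frank, Carol}; every task except Carol still has a predecessor pending → schedule Carol.
  Step 5: only Frank remains → schedule Frank.
Resulting order:

Grace → Dave → Pat → Carol → Frank


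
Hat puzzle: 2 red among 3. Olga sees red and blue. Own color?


Total red = 2, seen red = 1
Own red = 2 - 1 = 1
Olga's hat is red.

red


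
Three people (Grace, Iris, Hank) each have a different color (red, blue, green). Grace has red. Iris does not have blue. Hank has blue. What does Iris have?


From clues:
  Hank → blue
  Grace → red
By elimination, Iris gets the remaining.

green


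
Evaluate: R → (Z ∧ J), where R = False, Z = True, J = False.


R = False, Z = True, J = False
Step 1: Z ∧ J = True AND False = False
Step 2: R → (False): false only when R=True and consequent=False.
Result: True

True


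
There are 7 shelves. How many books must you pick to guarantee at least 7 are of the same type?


Pigeonhole: to guarantee k in one of n categories, need (k-1)×n + 1.
k = 7, n = 7
Minimum = (7-1) × 7 + 1 = 6 × 7 + 1

43


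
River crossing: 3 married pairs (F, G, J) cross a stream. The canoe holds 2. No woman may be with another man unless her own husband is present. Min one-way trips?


Label couples F, G, J (H = husband, W = wife).
Counting alone: 6 people, the canoe carries 2 and someone must bring it back, so each round trip nets at most +1 on the far side until the last crossing → at least 9 trips. The jealousy constraint makes 9 impossible; the shortest valid schedule has 11:
1. WF+WG →  (far: WF,WG; near: HF,HG,HJ,WJ)
2. WF ←       (far: WG; near: HF,HG,HJ,WF,WJ)
3. WF+WJ →  (far: WF,WG,WJ; near: HF,HG,HJ)
4. WF ←       (far: WG,WJ; near: HF,HG,HJ,WF)
5. HG+HJ →  (far: HG,WG,HJ,WJ; near: HF,WF)
6. HG+WG ←  (far: HJ,WJ; near: HF,WF,HG,WG)
7. HF+HG →  (far: HF,HG,HJ,WJ; near: WF,WG)
8. WJ ←       (far: HF,HG,HJ; near: WF,WG,WJ)
9. WF+WG →  (far: HF,WF,HG,WG,HJ; near: WJ)
10. HJ ←      (far: HF,WF,HG,WG; near: HJ,WJ)
11. HJ+WJ → (far: all six; near: empty)
In every state each wife is either with her husband or with no other man.
Minimum trips = 11

11


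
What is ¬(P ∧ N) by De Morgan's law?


De Morgan's law: ¬(P ∧ Q) ≡ ¬P ∨ ¬Q
¬(P ∧ N) = ¬P ∨ ¬N

¬P ∨ ¬N


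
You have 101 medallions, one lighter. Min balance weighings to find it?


Each weighing has 3 outcomes (left heavy / balance / right heavy), so k weighings distinguish at most 3^k cases; splitting into three near-equal groups achieves this.
Need 3^k ≥ 101: 3^4 = 81 < 101 ≤ 3^5 = 243
k = ⌈log₃(101)⌉ = 5

5


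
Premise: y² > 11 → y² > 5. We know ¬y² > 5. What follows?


Modus tollens: P → Q, ¬Q ⊢ ¬P
P: y² > 11
Q: y² > 5
We have P → Q and Q is false.
By modus tollens, P must be false.

It is not the case that y² > 11


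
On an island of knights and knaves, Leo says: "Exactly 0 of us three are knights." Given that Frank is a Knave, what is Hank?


Leo claims exactly 0 knights among Leo, Frank, Hank.
Given: Frank is a Knave.

Case 1: Leo is a Knight (tells truth)
  Then exactly 0 of the three are knights.
  Counting Leo, Frank: 1 knight(s) so far. Need -1 more → impossible.
Case 2: Leo is a Knave (lies)
  Then the count is NOT 0.
  If Hank = Knave, count = 0 = 0 → claim would be true, contradicts lie.
  If Hank = Knight, count = 1 ≠ 0 → lie confirmed ✓

Hank is a Knight.

Knight


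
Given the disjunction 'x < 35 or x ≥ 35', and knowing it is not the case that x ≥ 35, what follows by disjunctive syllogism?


Disjunctive syllogism: P ∨ Q, ¬P ⊢ Q
Disjunction: x < 35 ∨ x ≥ 35
We know it is not the case that x ≥ 35.
By disjunctive syllogism, the other disjunct must be true.

x < 35


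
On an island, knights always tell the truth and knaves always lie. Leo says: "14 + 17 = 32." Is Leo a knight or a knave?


Statement: "14 + 17 = 32."
Actual: 14 + 17 = 31
Claimed: 32
Statement is FALSE → Leo lies → Knave

Knave


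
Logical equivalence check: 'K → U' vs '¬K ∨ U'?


Expression 1: K → U
Expression 2: ¬K ∨ U
Truth table (K U | Expr1 Expr2):
  T T |   T     T
  T F |   F     F
  F T |   T     T
  F F |   T     T
All 4 rows agree, so the expressions are logically equivalent.

Yes


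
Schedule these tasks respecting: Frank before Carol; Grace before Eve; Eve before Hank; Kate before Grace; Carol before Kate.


Constraints: Frank before Carol; Grace before Eve; Eve before Hank; Kate before Grace; Carol before Kate
Method: repeatedly schedule the remaining task that has no remaining task required before it.
  Step 1: remaining {Kate, Frank, Eve, Hank, Grace, Carol}; every task except Frank still has a predecessor pending → schedule Frank.
  Step 2: remaining {Kate, Eve, Hank, Grace, Carol}; every task except Carol still has a predecessor pending → schedule Carol.
  Step 3: remaining {Kate, Eve, Hank, Grace}; every task except Kate still has a predecessor pending → schedule Kate.
  Step 4: remaining {Eve, Hank, Grace}; every task except Grace still has a predecessor pending → schedule Grace.
  Step 5: remaining {Eve, Hank}; every task except Eve still has a predecessor pending → schedule Eve.
  Step 6: only Hank remains → schedule Hank.
Resulting order:

Frank → Carol → Kate → Grace → Eve → Hank


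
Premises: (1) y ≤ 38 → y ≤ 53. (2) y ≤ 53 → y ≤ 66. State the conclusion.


Hypothetical syllogism: P → Q, Q → R ⊢ P → R
Premise 1: y ≤ 38 → y ≤ 53
Premise 2: y ≤ 53 → y ≤ 66
Chain the implications: the middle term (y ≤ 53) links the two.
Conclusion: If y ≤ 38, then y ≤ 66.

If y ≤ 38, then y ≤ 66.


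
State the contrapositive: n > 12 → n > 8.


Original: If n > 12, then n > 8
Contrapositive: If ¬Q, then ¬P
Negate Q: not (n > 8)
Negate P: not (n > 12)

If not (n > 8), then not (n > 12).


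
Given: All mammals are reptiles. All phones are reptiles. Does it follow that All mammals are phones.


Premise 1: All mammals are reptiles.
Premise 2: All phones are reptiles.
Conclusion: All mammals are phones.
Fallacy: undistributed middle. reptiles is predicate in both.
Counterexample: mammals and phones could be disjoint subsets of reptiles.

Invalid


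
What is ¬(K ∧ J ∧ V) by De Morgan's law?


De Morgan's law: ¬(P ∧ Q ∧ R) ≡ ¬P ∨ ¬Q ∨ ¬R
¬(K ∧ J ∧ V) = ¬K ∨ ¬J ∨ ¬V

¬K ∨ ¬J ∨ ¬V


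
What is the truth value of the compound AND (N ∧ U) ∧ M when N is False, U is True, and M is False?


N = False, U = True, M = False
Step 1: N ∧ U = False AND True = False
Step 2: False ∧ M = False AND False = False
AND is true only when ALL operands are true.

False


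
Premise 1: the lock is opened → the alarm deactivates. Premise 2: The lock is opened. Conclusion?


Modus ponens: P → Q, P ⊢ Q
P: the lock is opened
Q: the alarm deactivates
We have P → Q and P is true.
By modus ponens, Q must be true.

The alarm deactivates


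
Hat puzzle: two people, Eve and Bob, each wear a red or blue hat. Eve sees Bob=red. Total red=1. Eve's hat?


Total red = 1, Bob = red
Red accounted for: 1
Remaining for Eve: 0
Eve's hat is blue.

blue


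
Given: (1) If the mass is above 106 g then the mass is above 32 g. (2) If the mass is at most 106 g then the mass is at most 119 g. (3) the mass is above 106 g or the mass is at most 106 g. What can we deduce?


Constructive dilemma: (P → Q) ∧ (R → S), P ∨ R ⊢ Q ∨ S
Premise 1: the mass is above 106 g → the mass is above 32 g
Premise 2: the mass is at most 106 g → the mass is at most 119 g
Premise 3: the mass is above 106 g ∨ the mass is at most 106 g
Case 1: Assuming the mass is above 106 g, then by Premise 1, the mass is above 32 g.
Case 2: Assuming the mass is at most 106 g, then by Premise 2, the mass is at most 119 g.
Since one of the mass is above 106 g or the mass is at most 106 g must hold, we get the mass is above 32 g or the mass is at most 119 g.

The mass is above 32 g or the mass is at most 119 g.


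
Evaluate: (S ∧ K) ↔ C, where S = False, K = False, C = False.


S = False, K = False, C = False
Step 1: S ∧ K = False AND False = False
Step 2: (False) ↔ C: true when both sides have same truth value.
Result: False ↔ False = True

True


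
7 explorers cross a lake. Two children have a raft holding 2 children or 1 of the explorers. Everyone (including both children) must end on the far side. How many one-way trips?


Per crossing of one of the explorers: children→, one←, one of the explorers→, one← = 4 trips
7 × 4 = 28, + 1 final children→ = 29
Minimum trips = 29

29


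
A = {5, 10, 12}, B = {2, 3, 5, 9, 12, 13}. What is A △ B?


A = {5, 10, 12}
B = {2, 3, 5, 9, 12, 13}
Operation: symmetric difference
In A only: [10], in B only: [2, 3, 9, 13]

{2, 3, 9, 10, 13}


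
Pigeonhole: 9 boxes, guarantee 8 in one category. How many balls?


Pigeonhole: to guarantee k in one of n categories, need (k-1)×n + 1.
k = 8, n = 9
Minimum = (8-1) × 9 + 1 = 7 × 9 + 1

64


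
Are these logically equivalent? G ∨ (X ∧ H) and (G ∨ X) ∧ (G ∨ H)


Expression 1: G ∨ (X ∧ H)
Expression 2: (G ∨ X) ∧ (G ∨ H)
Truth table (G X H | Expr1 Expr2):
  T T T |   T     T
  T T F |   T     T
  T F T |   T     T
  T F F |   T     T
  F T T |   T     T
  F T F |   F     F
  F F T |   F     F
  F F F |   F     F
All 8 rows agree, so the expressions are logically equivalent.

Yes


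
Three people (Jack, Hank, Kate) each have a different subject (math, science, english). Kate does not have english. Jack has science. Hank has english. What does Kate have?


From clues:
  Jack → science
  Hank → english
By elimination, Kate gets the remaining.

math


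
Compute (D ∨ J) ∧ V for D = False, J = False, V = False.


D = False, J = False, V = False
Step 1: D ∨ J = False OR False = False
Step 2: False ∧ V = False AND False = False
OR is true when at least one operand is true; AND requires both.

False


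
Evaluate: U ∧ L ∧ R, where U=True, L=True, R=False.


U = True, L = True, R = False
Expression: U ∧ L ∧ R
Step 1: U ∧ L = True AND True = True
Step 2: (True) ∧ R = True AND False = False

False


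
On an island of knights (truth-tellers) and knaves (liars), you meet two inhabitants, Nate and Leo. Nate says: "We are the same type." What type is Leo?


Nate says: "We are the same type."
Case 1: Nate is a Knight (truth-teller)
  Statement is true → they ARE the same → Leo is also a Knight
Case 2: Nate is a Knave (liar)
  Statement is false → they are NOT the same → Leo is a Knight
In both cases, Leo is a Knight.

Knight


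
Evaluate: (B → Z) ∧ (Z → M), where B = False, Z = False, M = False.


B = False, Z = False, M = False
Step 1: B → Z is false only when B=True and Z=False. Result: True
Step 2: Z → M is false only when Z=True and M=False. Result: True
Step 3: True ∧ True = True

True


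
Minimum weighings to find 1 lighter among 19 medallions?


Each weighing has 3 outcomes (left heavy / balance / right heavy), so k weighings distinguish at most 3^k cases; splitting into three near-equal groups achieves this.
Need 3^k ≥ 19: 3^2 = 9 < 19 ≤ 3^3 = 27
k = ⌈log₃(19)⌉ = 3

3


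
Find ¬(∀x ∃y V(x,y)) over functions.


Original: ∀x ∃y V(x,y)
Rule: ¬∀→∃, ¬∃→∀, negate predicate.
Negation: ∃x ∀y ¬V(x,y)

∃x ∀y ¬V(x,y)


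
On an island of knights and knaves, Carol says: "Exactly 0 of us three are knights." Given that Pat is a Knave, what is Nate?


Carol claims exactly 0 knights among Carol, Pat, Nate.
Given: Pat is a Knave.

Case 1: Carol is a Knight (tells truth)
  Then exactly 0 of the three are knights.
  Counting Carol, Pat: 1 knight(s) so far. Need -1 more → impossible.
Case 2: Carol is a Knave (lies)
  Then the count is NOT 0.
  If Nate = Knave, count = 0 = 0 → claim would be true, contradicts lie.
  If Nate = Knight, count = 1 ≠ 0 → lie confirmed ✓

Nate is a Knight.

Knight


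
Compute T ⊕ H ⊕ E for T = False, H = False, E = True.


T = False, H = False, E = True
Step 1: T ⊕ H = False XOR False = False
Step 2: False ⊕ E = False XOR True = True
XOR is true when an odd number of operands are true.

True


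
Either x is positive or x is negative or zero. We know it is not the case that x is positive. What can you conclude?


Disjunctive syllogism: P ∨ Q, ¬P ⊢ Q
Disjunction: x is positive ∨ x is negative or zero
We know it is not the case that x is positive.
By disjunctive syllogism, the other disjunct must be true.

x is negative or zero


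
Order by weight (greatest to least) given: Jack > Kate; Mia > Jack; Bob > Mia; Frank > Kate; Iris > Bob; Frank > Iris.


Constraints: Jack > Kate; Mia > Jack; Bob > Mia; Frank > Kate; Iris > Bob; Frank > Iris
Method: at each step, the next-highest is the one remaining person who never appears on the smaller side of a constraint between remaining people.
  Step 1: remaining {Bob, Mia, Frank, Kate, Jack, Iris}; on the smaller side: {Bob, Mia, Kate, Jack, Iris} → Frank is next (Frank > Kate; Frank > Iris).
  Step 2: remaining {Bob, Mia, Kate, Jack, Iris}; on the smaller side: {Bob, Mia, Kate, Jack} → Iris is next (Iris > Bob).
  Step 3: remaining {Bob, Mia, Kate, Jack}; on the smaller side: {Mia, Kate, Jack} → Bob is next (Bob > Mia).
  Step 4: remaining {Mia, Kate, Jack}; on the smaller side: {Kate, Jack} → Mia is next (Mia > Jack).
  Step 5: remaining {Kate, Jack}; on the smaller side: {Kate} → Jack is next (Jack > Kate).
  Step 6: only Kate remains → lowest.
Final ranking (highest to lowest):

Frank > Iris > Bob > Mia > Jack > Kate


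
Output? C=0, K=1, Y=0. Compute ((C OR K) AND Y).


C OR K = 0|1 = 1
1 AND 0 = 0

0


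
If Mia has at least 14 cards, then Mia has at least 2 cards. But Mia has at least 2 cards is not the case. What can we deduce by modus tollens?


Modus tollens: P → Q, ¬Q ⊢ ¬P
P: Mia has at least 14 cards
Q: Mia has at least 2 cards
We have P → Q and Q is false.
By modus tollens, P must be false.

It is not the case that Mia has at least 14 cards


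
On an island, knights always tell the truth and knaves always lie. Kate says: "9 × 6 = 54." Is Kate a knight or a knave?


Statement: "9 × 6 = 54."
Actual: 9 × 6 = 54
Claimed: 54
Statement is TRUE → Kate tells the truth → Knight

Knight


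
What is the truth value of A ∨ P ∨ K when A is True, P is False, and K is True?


A = True, P = False, K = True
Step 1: A ∨ P = True OR False = True
Step 2: True ∨ K = True OR True = True
OR is true when at least one operand is true.

True


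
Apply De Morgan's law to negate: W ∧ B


De Morgan's law: ¬(P ∧ Q) ≡ ¬P ∨ ¬Q
¬(W ∧ B) = ¬W ∨ ¬B

¬W ∨ ¬B


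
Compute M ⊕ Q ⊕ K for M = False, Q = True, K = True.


M = False, Q = True, K = True
Step 1: M ⊕ Q = False XOR True = True
Step 2: True ⊕ K = True XOR True = False
XOR is true when an odd number of operands are true.

False


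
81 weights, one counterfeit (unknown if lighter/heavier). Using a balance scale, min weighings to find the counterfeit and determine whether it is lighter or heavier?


Let n = 81. 162 possibilities (n weights × lighter/heavier); each weighing has 3 outcomes.
Bound for k weighings: say the first weighing puts j weights on each pan. If it tips, the 2j weighed weights remain suspects (each with a known direction) and k-1 weighings give 3^(k-1) outcomes; 3^(k-1) is odd, so 2j ≤ 3^(k-1) - 1. If it balances, the n - 2j unweighed weights remain with direction unknown: 2(n - 2j) ≤ 3^(k-1) - 1 by the same parity argument. Adding, n ≤ (3^(k-1) - 1) + (3^(k-1) - 1)/2 = (3^k - 3)/2, and the classical three-group strategy achieves this (3 weights in 2 weighings, 12 in 3, 39 in 4, 120 in 5).
So we need the smallest k with (3^k - 3)/2 ≥ 81.
k = 4: (3^4 - 3)/2 = 39 < 81 ✗
k = 5: (3^5 - 3)/2 = 120 ≥ 81 ✓

5


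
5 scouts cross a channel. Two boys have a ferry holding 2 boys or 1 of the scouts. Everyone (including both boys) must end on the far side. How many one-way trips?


Per crossing of one of the scouts: boys→, one←, one of the scouts→, one← = 4 trips
5 × 4 = 20, + 1 final boys→ = 21
Minimum trips = 21

21


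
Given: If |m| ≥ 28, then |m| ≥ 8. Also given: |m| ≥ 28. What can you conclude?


Modus ponens: P → Q, P ⊢ Q
P: |m| ≥ 28
Q: |m| ≥ 8
We have P → Q and P is true.
By modus ponens, Q must be true.

|m| ≥ 8


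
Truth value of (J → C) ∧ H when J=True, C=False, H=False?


J = True, C = False, H = False
Expression: (J → C) ∧ H
Step 1: J → C = True → False (false only if J=True, C=False) = False
Step 2: (False) ∧ H = False AND False = False

False


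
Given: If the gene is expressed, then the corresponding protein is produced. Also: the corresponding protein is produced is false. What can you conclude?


Modus tollens: P → Q, ¬Q ⊢ ¬P
P: the gene is expressed
Q: the corresponding protein is produced
We have P → Q and Q is false.
By modus tollens, P must be false.

It is not the case that the gene is expressed


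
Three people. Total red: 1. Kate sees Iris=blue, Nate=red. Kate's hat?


Total red = 1, seen red = 1
Own red = 1 - 1 = 0
Kate's hat is blue.

blue


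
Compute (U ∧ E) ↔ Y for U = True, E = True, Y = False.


U = True, E = True, Y = False
Step 1: U ∧ E = True AND True = True
Step 2: (True) ↔ Y: true when both sides have same truth value.
Result: True ↔ False = False

False


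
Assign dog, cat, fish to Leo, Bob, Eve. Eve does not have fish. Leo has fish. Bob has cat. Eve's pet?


From clues:
  Bob → cat
  Leo → fish
By elimination, Eve gets the remaining.

dog


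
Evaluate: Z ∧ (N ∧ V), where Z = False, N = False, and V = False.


Z = False, N = False, V = False
Step 1: N ∧ V = False AND False = False
Step 2: Z ∧ False = False AND False = False
AND is true only when ALL operands are true.

False


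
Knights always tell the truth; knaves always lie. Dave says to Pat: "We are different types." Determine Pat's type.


Dave says: "We are different types."
Case 1: Dave is a Knight (truth-teller)
  Statement is true → they ARE different → Pat is a Knave
Case 2: Dave is a Knave (liar)
  Statement is false → they are NOT different → Pat is a Knave
In both cases, Pat is a Knave.

Knave


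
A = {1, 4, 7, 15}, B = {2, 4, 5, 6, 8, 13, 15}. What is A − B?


A = {1, 4, 7, 15}
B = {2, 4, 5, 6, 8, 13, 15}
Operation: difference A − B
In A but not B: 1, 7

{1, 7}


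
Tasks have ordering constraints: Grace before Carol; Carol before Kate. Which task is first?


Constraints: Grace before Carol; Carol before Kate
The first task can have nothing scheduled before it, so it must never appear on the right of a 'before'.
Tasks appearing after some 'before': Carol, Kate.
The only task not in that list is Grace → it is first.

Grace


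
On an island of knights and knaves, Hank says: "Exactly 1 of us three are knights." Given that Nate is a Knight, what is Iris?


Hank claims exactly 1 knights among Hank, Nate, Iris.
Given: Nate is a Knight.

Case 1: Hank is a Knight (tells truth)
  Then exactly 1 of the three are knights.
  Counting Hank, Nate: 2 knight(s) so far. Need -1 more → impossible.
Case 2: Hank is a Knave (lies)
  Then the count is NOT 1.
  If Iris = Knave, count = 1 = 1 → claim would be true, contradicts lie.
  If Iris = Knight, count = 2 ≠ 1 → lie confirmed ✓

Iris is a Knight.

Knight


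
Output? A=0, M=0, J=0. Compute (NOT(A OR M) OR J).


A OR M = 0
NOT(0) = 1
1 OR 0 = 1

1


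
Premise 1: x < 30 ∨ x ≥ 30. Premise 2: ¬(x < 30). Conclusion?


Disjunctive syllogism: P ∨ Q, ¬P ⊢ Q
Disjunction: x < 30 ∨ x ≥ 30
We know it is not the case that x < 30.
By disjunctive syllogism, the other disjunct must be true.

x ≥ 30


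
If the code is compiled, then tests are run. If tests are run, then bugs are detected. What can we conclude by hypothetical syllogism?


Hypothetical syllogism: P → Q, Q → R ⊢ P → R
Premise 1: the code is compiled → tests are run
Premise 2: tests are run → bugs are detected
Chain the implications: the middle term (tests are run) links the two.
Conclusion: If the code is compiled, then bugs are detected.

If the code is compiled, then bugs are detected.


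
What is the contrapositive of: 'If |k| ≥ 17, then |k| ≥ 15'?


Original: If |k| ≥ 17, then |k| ≥ 15
Contrapositive: If ¬Q, then ¬P
Negate Q: not (|k| ≥ 15)
Negate P: not (|k| ≥ 17)

If not (|k| ≥ 15), then not (|k| ≥ 17).


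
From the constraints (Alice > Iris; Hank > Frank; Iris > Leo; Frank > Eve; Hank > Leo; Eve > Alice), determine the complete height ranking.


Constraints: Alice > Iris; Hank > Frank; Iris > Leo; Frank > Eve; Hank > Leo; Eve > Alice
Method: at each step, the next-highest is the one remaining person who never appears on the smaller side of a constraint between remaining people.
  Step 1: remaining {Alice, Eve, Frank, Hank, Leo, Iris}; on the smaller side: {Alice, Eve, Frank, Leo, Iris} → Hank is next (Hank > Frank; Hank > Leo).
  Step 2: remaining {Alice, Eve, Frank, Leo, Iris}; on the smaller side: {Alice, Eve, Leo, Iris} → Frank is next (Frank > Eve).
  Step 3: remaining {Alice, Eve, Leo, Iris}; on the smaller side: {Alice, Leo, Iris} → Eve is next (Eve > Alice).
  Step 4: remaining {Alice, Leo, Iris}; on the smaller side: {Leo, Iris} → Alice is next (Alice > Iris).
  Step 5: remaining {Leo, Iris}; on the smaller side: {Leo} → Iris is next (Iris > Leo).
  Step 6: only Leo remains → lowest.
Final ranking (highest to lowest):

Hank > Frank > Eve > Alice > Iris > Leo


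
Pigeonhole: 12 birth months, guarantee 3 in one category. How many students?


Pigeonhole: to guarantee k in one of n categories, need (k-1)×n + 1.
k = 3, n = 12
Minimum = (3-1) × 12 + 1 = 2 × 12 + 1

25


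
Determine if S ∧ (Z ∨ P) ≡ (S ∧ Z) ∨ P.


Expression 1: S ∧ (Z ∨ P)
Expression 2: (S ∧ Z) ∨ P
Truth table (S Z P | Expr1 Expr2):
  T T T |   T     T
  T T F |   T     T
  T F T |   T     T
  T F F |   F     F
  F T T |   F     T   ← differ
  F T F |   F     F
  F F T |   F     T   ← differ
  F F F |   F     F
Counterexample: S=F, Z=T, P=T gives Expr1 = F but Expr2 = T, so the expressions are NOT logically equivalent.

No


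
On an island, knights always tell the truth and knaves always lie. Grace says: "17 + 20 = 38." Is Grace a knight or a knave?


Statement: "17 + 20 = 38."
Actual: 17 + 20 = 37
Claimed: 38
Statement is FALSE → Grace lies → Knave

Knave


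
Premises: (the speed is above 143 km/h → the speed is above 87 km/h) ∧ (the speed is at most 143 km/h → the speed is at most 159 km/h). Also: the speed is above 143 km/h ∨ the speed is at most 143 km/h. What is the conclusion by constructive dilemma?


Constructive dilemma: (P → Q) ∧ (R → S), P ∨ R ⊢ Q ∨ S
Premise 1: the speed is above 143 km/h → the speed is above 87 km/h
Premise 2: the speed is at most 143 km/h → the speed is at most 159 km/h
Premise 3: the speed is above 143 km/h ∨ the speed is at most 143 km/h
Case 1: Assuming the speed is above 143 km/h, then by Premise 1, the speed is above 87 km/h.
Case 2: Assuming the speed is at most 143 km/h, then by Premise 2, the speed is at most 159 km/h.
Since one of the speed is above 143 km/h or the speed is at most 143 km/h must hold, we get the speed is above 87 km/h or the speed is at most 159 km/h.

The speed is above 87 km/h or the speed is at most 159 km/h.


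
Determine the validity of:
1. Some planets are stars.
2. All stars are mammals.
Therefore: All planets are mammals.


Premise 1: Some planets are stars.
Premise 2: All stars are mammals.
Conclusion: All planets are mammals.
Fallacy: illicit minor. The minor term (planets) is distributed in the conclusion ('All planets ...') but undistributed in its premise ('Some planets are stars' doesn't cover all planets).
Only 'Some planets are mammals' follows, not 'All'.

Invalid


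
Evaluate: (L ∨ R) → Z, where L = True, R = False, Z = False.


L = True, R = False, Z = False
Step 1: L ∨ R = True OR False = True
Step 2: (True) → Z: false only when antecedent=True and Z=False.
Result: False

False


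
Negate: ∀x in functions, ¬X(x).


Original: ∀x ¬X(x)
Rule: ¬∀→∃, ¬∃→∀, negate predicate.
Negation: ∃x X(x)

∃x X(x)


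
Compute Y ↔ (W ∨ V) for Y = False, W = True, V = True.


Y = False, W = True, V = True
Step 1: W ∨ V = True OR True = True
Step 2: Y ↔ (True): true when both sides have same truth value.
Result: False ↔ True = False

False


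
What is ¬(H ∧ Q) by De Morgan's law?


De Morgan's law: ¬(P ∧ Q) ≡ ¬P ∨ ¬Q
¬(H ∧ Q) = ¬H ∨ ¬Q

¬H ∨ ¬Q


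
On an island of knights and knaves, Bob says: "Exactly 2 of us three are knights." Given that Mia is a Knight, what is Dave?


Bob claims exactly 2 knights among Bob, Mia, Dave.
Given: Mia is a Knight.

Case 1: Bob is a Knight (tells truth)
  Then exactly 2 of the three are knights.
  Counting Bob, Mia: 2 knight(s) so far. Need 0 more → Dave = Knave.
Case 2: Bob is a Knave (lies)
  Then the count is NOT 2.
  If Dave = Knight, count = 2 = 2 → claim would be true, contradicts lie.
  If Dave = Knave, count = 1 ≠ 2 → lie confirmed ✓

Dave is a Knave.

Knave


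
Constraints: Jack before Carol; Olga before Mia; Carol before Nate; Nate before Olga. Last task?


Constraints: Jack before Carol; Olga before Mia; Carol before Nate; Nate before Olga
The last task can have nothing scheduled after it, so it must never appear on the left of a 'before'.
Tasks appearing before some other task: Jack, Olga, Carol, Nate.
The only task not in that list is Mia → it is last.

Mia


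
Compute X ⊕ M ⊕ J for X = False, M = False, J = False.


X = False, M = False, J = False
Step 1: X ⊕ M = False XOR False = False
Step 2: False ⊕ J = False XOR False = False
XOR is true when an odd number of operands are true.

False


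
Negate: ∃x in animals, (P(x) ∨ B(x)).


Original: ∃x (P(x) ∨ B(x))
Rule: ¬∀→∃, ¬∃→∀, negate predicate.
Negation: ∀x (¬P(x) ∧ ¬B(x))

∀x (¬P(x) ∧ ¬B(x))


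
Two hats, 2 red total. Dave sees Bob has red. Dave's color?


Total red = 2, Bob = red
Red accounted for: 1
Remaining for Dave: 1
Dave's hat is red.

red


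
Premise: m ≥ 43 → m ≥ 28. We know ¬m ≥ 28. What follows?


Modus tollens: P → Q, ¬Q ⊢ ¬P
P: m ≥ 43
Q: m ≥ 28
We have P → Q and Q is false.
By modus tollens, P must be false.

It is not the case that m ≥ 43


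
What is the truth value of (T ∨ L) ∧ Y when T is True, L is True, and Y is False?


T = True, L = True, Y = False
Step 1: T ∨ L = True OR True = True
Step 2: True ∧ Y = True AND False = False
OR is true when at least one operand is true; AND requires both.

False


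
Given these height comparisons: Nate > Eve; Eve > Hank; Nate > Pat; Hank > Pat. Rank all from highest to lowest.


Constraints: Nate > Eve; Eve > Hank; Nate > Pat; Hank > Pat
Method: at each step, the next-highest is the one remaining person who never appears on the smaller side of a constraint between remaining people.
  Step 1: remaining {Nate, Hank, Pat, Eve}; on the smaller side: {Hank, Pat, Eve} → Nate is next (Nate > Eve; Nate > Pat).
  Step 2: remaining {Hank, Pat, Eve}; on the smaller side: {Hank, Pat} → Eve is next (Eve > Hank).
  Step 3: remaining {Hank, Pat}; on the smaller side: {Pat} → Hank is next (Hank > Pat).
  Step 4: only Pat remains → lowest.
Final ranking (highest to lowest):

Nate > Eve > Hank > Pat


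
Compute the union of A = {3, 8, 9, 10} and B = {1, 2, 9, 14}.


A = {3, 8, 9, 10}
B = {1, 2, 9, 14}
Operation: union
All elements combined: 1, 2, 3, 8, 9, 10, 14

{1, 2, 3, 8, 9, 10, 14}


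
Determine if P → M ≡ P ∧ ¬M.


Expression 1: P → M
Expression 2: P ∧ ¬M
Truth table (P M | Expr1 Expr2):
  T T |   T     F   ← differ
  T F |   F     T   ← differ
  F T |   T     F   ← differ
  F F |   T     F   ← differ
Counterexample: P=T, M=T gives Expr1 = T but Expr2 = F, so the expressions are NOT logically equivalent.

No


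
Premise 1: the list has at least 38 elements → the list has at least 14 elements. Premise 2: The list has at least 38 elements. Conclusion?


Modus ponens: P → Q, P ⊢ Q
P: the list has at least 38 elements
Q: the list has at least 14 elements
We have P → Q and P is true.
By modus ponens, Q must be true.

The list has at least 14 elements


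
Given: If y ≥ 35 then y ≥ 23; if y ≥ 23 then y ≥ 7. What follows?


Hypothetical syllogism: P → Q, Q → R ⊢ P → R
Premise 1: y ≥ 35 → y ≥ 23
Premise 2: y ≥ 23 → y ≥ 7
Chain the implications: the middle term (y ≥ 23) links the two.
Conclusion: If y ≥ 35, then y ≥ 7.

If y ≥ 35, then y ≥ 7.


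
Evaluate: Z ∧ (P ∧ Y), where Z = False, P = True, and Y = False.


Z = False, P = True, Y = False
Step 1: P ∧ Y = True AND False = False
Step 2: Z ∧ False = False AND False = False
AND is true only when ALL operands are true.

False


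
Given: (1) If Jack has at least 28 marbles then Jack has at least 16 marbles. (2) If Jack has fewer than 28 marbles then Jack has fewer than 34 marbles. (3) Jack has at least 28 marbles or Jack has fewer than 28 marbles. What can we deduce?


Constructive dilemma: (P → Q) ∧ (R → S), P ∨ R ⊢ Q ∨ S
Premise 1: Jack has at least 28 marbles → Jack has at least 16 marbles
Premise 2: Jack has fewer than 28 marbles → Jack has fewer than 34 marbles
Premise 3: Jack has at least 28 marbles ∨ Jack has fewer than 28 marbles
Case 1: Assuming Jack has at least 28 marbles, then by Premise 1, Jack has at least 16 marbles.
Case 2: Assuming Jack has fewer than 28 marbles, then by Premise 2, Jack has fewer than 34 marbles.
Since one of Jack has at least 28 marbles or Jack has fewer than 28 marbles must hold, we get Jack has at least 16 marbles or Jack has fewer than 34 marbles.

Jack has at least 16 marbles or Jack has fewer than 34 marbles.


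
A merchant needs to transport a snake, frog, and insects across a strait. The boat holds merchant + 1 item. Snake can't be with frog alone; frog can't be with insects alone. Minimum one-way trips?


1. merchant+frog → 2. merchant ← 3. merchant+snake → 4. merchant+frog ← 5. merchant+insects → 6. merchant ← 7. merchant+frog →
Minimum trips = 7

7


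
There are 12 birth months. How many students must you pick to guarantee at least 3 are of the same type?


Pigeonhole: to guarantee k in one of n categories, need (k-1)×n + 1.
k = 3, n = 12
Minimum = (3-1) × 12 + 1 = 2 × 12 + 1

25


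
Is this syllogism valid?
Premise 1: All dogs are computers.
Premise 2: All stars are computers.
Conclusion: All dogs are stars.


Premise 1: All dogs are computers.
Premise 2: All stars are computers.
Conclusion: All dogs are stars.
Fallacy: undistributed middle. computers is predicate in both.
Counterexample: dogs and stars could be disjoint subsets of computers.

Invalid


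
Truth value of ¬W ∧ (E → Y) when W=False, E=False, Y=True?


W = False, E = False, Y = True
Expression: ¬W ∧ (E → Y)
Step 1: ¬W = NOT False = True
Step 2: E → Y = False → True (false only if E=True, Y=False) = True
Step 3: (True) ∧ (True) = True AND True = True

True


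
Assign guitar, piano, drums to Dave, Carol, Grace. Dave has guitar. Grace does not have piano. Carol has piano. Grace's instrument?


From clues:
  Carol → piano
  Dave → guitar
By elimination, Grace gets the remaining.

drums


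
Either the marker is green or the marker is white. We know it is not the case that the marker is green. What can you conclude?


Disjunctive syllogism: P ∨ Q, ¬P ⊢ Q
Disjunction: the marker is green ∨ the marker is white
We know it is not the case that the marker is green.
By disjunctive syllogism, the other disjunct must be true.

The marker is white


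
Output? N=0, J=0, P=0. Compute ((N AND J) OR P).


N AND J = 0&0 = 0
0 OR 0 = 0

0


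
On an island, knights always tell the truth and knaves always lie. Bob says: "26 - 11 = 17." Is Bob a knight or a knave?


Statement: "26 - 11 = 17."
Actual: 26 - 11 = 15
Claimed: 17
Statement is FALSE → Bob lies → Knave

Knave


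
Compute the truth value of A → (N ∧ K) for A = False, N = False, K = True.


A = False, N = False, K = True
Step 1: N ∧ K = False AND True = False
Step 2: A → (False): false only when A=True and consequent=False.
Result: True

True


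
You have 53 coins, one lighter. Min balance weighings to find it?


Each weighing has 3 outcomes (left heavy / balance / right heavy), so k weighings distinguish at most 3^k cases; splitting into three near-equal groups achieves this.
Need 3^k ≥ 53: 3^3 = 27 < 53 ≤ 3^4 = 81
k = ⌈log₃(53)⌉ = 4

4
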